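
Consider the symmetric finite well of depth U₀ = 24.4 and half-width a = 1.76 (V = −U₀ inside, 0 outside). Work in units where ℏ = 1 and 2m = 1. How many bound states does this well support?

N = 6

The dimensionless depth is z₀ = a√(2mU₀)/ℏ = 1.76 × √(24.40) = 8.694.
The even/odd transcendental equations gain one root per π/2 in z₀, giving N = 1 + ⌊2z₀/π⌋ = 1 + ⌊5.535⌋ = 6.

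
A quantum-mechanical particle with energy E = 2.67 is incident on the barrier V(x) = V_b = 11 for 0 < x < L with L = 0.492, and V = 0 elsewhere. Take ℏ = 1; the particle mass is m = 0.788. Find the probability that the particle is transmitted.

T = 0.0810

E < V_b: inside the barrier ψ ∝ e^{±κx} with κ = √(2m(V_b − E))/ℏ = 3.623.
κL = 1.783, sinh(κL) = 2.889.
The exact tunnelling result is T⁻¹ = 1 + V_b² sinh²(κL) / [4E(V_b − E)] = 12.35, so T = 0.0810.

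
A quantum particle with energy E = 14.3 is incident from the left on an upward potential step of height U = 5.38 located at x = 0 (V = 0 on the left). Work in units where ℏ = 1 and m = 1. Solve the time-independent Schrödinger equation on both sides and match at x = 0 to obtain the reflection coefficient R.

R = 0.0138

The wavenumbers are k₁ = √(2mE)/ℏ = 5.348 on the left and k₂ = √(2m(E − U))/ℏ = 4.224 on the right.
Matching ψ and ψ′ at x = 0 gives r = (k₁ − k₂)/(k₁ + k₂), so R = r² = 0.01379 and T = 1 − R = 0.9862.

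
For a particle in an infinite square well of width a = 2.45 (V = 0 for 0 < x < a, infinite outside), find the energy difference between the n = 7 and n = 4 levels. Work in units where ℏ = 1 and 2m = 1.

ΔE = 54.3

E_n = n²π²ℏ²/(2ma²), so ΔE = (7² − 4²) π²ℏ²/(2ma²).
ΔE = 33 × π² / (2 × 0.5 × 2.45²) = 54.26.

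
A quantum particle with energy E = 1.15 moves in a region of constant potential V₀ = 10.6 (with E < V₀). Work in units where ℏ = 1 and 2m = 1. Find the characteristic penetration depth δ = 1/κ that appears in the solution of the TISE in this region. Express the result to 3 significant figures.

Since E < V₀ the TISE in this region is ψ'' = κ²ψ with κ = √(2m(V₀ − E))/ℏ.
κ = √(2 × 0.5 × 9.45) = 3.074. The penetration depth is δ = 1/κ = 0.325.

δ = 0.325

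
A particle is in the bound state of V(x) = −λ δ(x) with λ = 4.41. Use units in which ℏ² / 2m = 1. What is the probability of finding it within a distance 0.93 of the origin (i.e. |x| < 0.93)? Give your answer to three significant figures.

P = 0.983

The normalised bound state is ψ = √κ e^{−κ|x|} with κ = mλ/ℏ² = 2.205.
P(|x| < d) = ∫_{−d}^{d} κ e^{−2κ|x|} dx = 1 − e^{−2κd} = 1 − e^{−4.101} = 0.9834.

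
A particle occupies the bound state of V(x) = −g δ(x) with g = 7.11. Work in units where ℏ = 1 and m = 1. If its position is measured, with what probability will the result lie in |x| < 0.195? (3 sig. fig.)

The normalised bound state is ψ = √κ e^{−κ|x|} with κ = mg/ℏ² = 7.110.
P(|x| < d) = ∫_{−d}^{d} κ e^{−2κ|x|} dx = 1 − e^{−2κd} = 1 − e^{−2.773} = 0.9375.

P = 0.938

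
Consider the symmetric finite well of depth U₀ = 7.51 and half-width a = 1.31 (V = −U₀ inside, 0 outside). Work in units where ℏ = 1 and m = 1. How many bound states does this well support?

The dimensionless depth is z₀ = a√(2mU₀)/ℏ = 1.31 × √(15.02) = 5.077.
A new bound state (alternating even/odd) appears each time z₀ passes a multiple of π/2, so N = ⌊2z₀/π⌋ + 1 = ⌊3.232⌋ + 1 = 4.

N = 4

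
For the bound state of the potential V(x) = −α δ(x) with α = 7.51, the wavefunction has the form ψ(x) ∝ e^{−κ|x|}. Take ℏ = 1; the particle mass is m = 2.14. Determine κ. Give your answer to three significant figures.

κ = 16.1

Integrating the TISE across x = 0 gives the cusp condition ψ'(0⁺) − ψ'(0⁻) = −(2mα/ℏ²)ψ(0).
With ψ ∝ e^{−κ|x|} this yields −2κ = −2mα/ℏ², so κ = mα/ℏ² = 16.07.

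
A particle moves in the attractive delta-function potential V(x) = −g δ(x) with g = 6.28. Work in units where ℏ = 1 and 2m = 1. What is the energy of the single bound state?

E = -9.86

For x ≠ 0 the bound state is ψ ∝ e^{−κ|x|}; integrating the TISE across the delta gives the cusp condition 2κ = 2mg/ℏ², so κ = 3.140.
Then E = −ℏ²κ²/(2m) = −mg²/(2ℏ²) = -9.860.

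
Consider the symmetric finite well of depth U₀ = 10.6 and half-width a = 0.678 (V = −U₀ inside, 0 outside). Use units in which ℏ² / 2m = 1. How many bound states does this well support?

Define the well-strength parameter z₀ = (a/ℏ)√(2mU₀) = 0.678 × √(2·0.5·10.6) = 2.207.
The even/odd transcendental equations gain one root per π/2 in z₀, giving N = 1 + ⌊2z₀/π⌋ = 1 + ⌊1.405⌋ = 2.

N = 2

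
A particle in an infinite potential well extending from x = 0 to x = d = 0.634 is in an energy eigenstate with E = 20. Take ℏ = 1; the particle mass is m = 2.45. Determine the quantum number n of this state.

For an infinite well E_n = n²π²ℏ²/(2md²), so n = (d/πℏ)√(2mE).
n = (0.634/π) × √(2 × 2.45 × 20) = 1.998 → n = 2.

n = 2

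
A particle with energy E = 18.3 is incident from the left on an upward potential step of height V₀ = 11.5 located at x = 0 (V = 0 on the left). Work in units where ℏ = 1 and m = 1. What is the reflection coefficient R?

The wavenumbers are k₁ = √(2mE)/ℏ = 6.050 on the left and k₂ = √(2m(E − V₀))/ℏ = 3.688 on the right.
Continuity of ψ and ψ′ at the step yields the reflection amplitude r = (k₁ − k₂)/(k₁ + k₂) = 0.2426; thus R = |r|² = 0.05884, T = 0.9412.

R = 0.0588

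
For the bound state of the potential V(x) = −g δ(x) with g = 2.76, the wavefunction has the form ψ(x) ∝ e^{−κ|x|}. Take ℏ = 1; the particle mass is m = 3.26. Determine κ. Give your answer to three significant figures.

κ = 9.00

Integrate −(ℏ²/2m)ψ'' − gδ(x)ψ = Eψ from −ε to +ε: the ψ'' term gives ψ'(0⁺) − ψ'(0⁻) and the δ term gives −(2mg/ℏ²)ψ(0).
With ψ ∝ e^{−κ|x|} this yields −2κ = −2mg/ℏ², so κ = mg/ℏ² = 8.998.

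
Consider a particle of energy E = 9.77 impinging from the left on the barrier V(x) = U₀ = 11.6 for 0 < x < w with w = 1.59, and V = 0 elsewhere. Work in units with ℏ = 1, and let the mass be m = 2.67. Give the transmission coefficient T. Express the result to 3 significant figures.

T = 0.000102

E < U₀: inside the barrier ψ ∝ e^{±κx} with κ = √(2m(U₀ − E))/ℏ = 3.126.
κw = 4.970, sinh(κw) = 72.04.
The exact tunnelling result is T⁻¹ = 1 + U₀² sinh²(κw) / [4E(U₀ − E)] = 9766, so T = 0.000102.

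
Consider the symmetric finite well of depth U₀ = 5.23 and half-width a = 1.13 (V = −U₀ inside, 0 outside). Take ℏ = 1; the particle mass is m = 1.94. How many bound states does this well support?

The dimensionless depth is z₀ = a√(2mU₀)/ℏ = 1.13 × √(20.29) = 5.090.
A new bound state (alternating even/odd) appears each time z₀ passes a multiple of π/2, so N = ⌊2z₀/π⌋ + 1 = ⌊3.241⌋ + 1 = 4.

N = 4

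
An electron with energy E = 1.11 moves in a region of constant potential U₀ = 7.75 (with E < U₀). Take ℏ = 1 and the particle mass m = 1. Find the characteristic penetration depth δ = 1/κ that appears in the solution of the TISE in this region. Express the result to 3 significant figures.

δ = 0.274

Since E < U₀ the TISE in this region is ψ'' = κ²ψ with κ = √(2m(U₀ − E))/ℏ.
κ = √(2 × 1 × 6.64) = 3.644. The penetration depth is δ = 1/κ = 0.274.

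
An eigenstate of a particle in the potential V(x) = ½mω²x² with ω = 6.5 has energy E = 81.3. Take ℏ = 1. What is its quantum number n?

n = 12

E_n = ℏω(n + ½) ⇒ n = E/(ℏω) − ½ = 81.3/6.5 − 0.5 = 12.008 → n = 12.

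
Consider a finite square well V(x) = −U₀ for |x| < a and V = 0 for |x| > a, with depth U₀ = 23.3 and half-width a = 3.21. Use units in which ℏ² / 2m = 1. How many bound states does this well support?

N = 10

Define the well-strength parameter z₀ = (a/ℏ)√(2mU₀) = 3.21 × √(2·0.5·23.3) = 15.49.
The even/odd transcendental equations gain one root per π/2 in z₀, giving N = 1 + ⌊2z₀/π⌋ = 1 + ⌊9.864⌋ = 10.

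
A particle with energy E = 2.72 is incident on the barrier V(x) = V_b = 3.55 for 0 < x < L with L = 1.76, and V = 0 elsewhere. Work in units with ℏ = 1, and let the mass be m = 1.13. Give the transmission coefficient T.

T = 0.0229

E < V_b: inside the barrier ψ ∝ e^{±κx} with κ = √(2m(V_b − E))/ℏ = 1.370.
κL = 2.410, sinh(κL) = 5.525.
Matching ψ, ψ′ at both faces gives T = [1 + V_b² sinh²(κL) / (4E(V_b − E))]⁻¹ = 1/43.60 = 0.0229.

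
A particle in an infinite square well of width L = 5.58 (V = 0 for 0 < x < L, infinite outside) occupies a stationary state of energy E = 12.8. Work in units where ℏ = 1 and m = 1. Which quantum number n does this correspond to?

From E_n = n²π²ℏ²/(2mL²) invert to n = √(2mL²E)/(πℏ).
n = (5.58/π) × √(2 × 1 × 12.8) = 8.987 → n = 9.

n = 9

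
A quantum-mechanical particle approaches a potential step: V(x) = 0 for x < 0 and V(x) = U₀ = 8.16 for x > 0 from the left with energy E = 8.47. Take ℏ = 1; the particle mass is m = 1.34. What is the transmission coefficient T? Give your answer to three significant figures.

T = 0.539

The wavenumbers are k₁ = √(2mE)/ℏ = 4.764 on the left and k₂ = √(2m(E − U₀))/ℏ = 0.9115 on the right.
Continuity of ψ and ψ′ at the step yields the reflection amplitude r = (k₁ − k₂)/(k₁ + k₂) = 0.6788; thus R = |r|² = 0.4608, T = 0.5392.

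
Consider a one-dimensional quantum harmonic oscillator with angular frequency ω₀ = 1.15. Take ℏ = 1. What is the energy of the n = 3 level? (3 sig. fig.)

The oscillator eigenvalues are E_n = ℏω₀(n + ½), so E_3 = 1.15 × 3.5 = 4.025.

E = 4.03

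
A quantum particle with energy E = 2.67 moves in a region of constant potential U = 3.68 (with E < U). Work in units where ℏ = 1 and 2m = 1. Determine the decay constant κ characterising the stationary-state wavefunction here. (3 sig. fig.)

Since E < U the TISE in this region is ψ'' = κ²ψ with κ = √(2m(U − E))/ℏ.
κ = √(2 × 0.5 × 1.01) = 1.005.

κ = 1.00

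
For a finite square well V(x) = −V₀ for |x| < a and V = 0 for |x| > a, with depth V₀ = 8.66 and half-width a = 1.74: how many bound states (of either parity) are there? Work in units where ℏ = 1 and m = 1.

N = 5

The dimensionless depth is z₀ = a√(2mV₀)/ℏ = 1.74 × √(17.32) = 7.241.
A new bound state (alternating even/odd) appears each time z₀ passes a multiple of π/2, so N = ⌊2z₀/π⌋ + 1 = ⌊4.610⌋ + 1 = 5.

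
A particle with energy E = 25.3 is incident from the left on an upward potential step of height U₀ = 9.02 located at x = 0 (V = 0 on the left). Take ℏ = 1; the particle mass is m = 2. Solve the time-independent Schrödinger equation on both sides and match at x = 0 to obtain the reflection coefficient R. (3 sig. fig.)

R = 0.0121

On each side the TISE gives plane waves with k = √(2m(E − V))/ℏ: k₁ = √(2·2·25.3) = 10.06, k₂ = √(2·2·16.28) = 8.070.
Continuity of ψ and ψ′ at the step yields the reflection amplitude r = (k₁ − k₂)/(k₁ + k₂) = 0.1098; thus R = |r|² = 0.01205, T = 0.9879.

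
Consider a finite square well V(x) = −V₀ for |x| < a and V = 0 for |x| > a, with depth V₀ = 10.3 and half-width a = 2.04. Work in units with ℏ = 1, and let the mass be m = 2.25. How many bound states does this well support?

The dimensionless depth is z₀ = a√(2mV₀)/ℏ = 2.04 × √(46.35) = 13.89.
The even/odd transcendental equations gain one root per π/2 in z₀, giving N = 1 + ⌊2z₀/π⌋ = 1 + ⌊8.842⌋ = 9.

N = 9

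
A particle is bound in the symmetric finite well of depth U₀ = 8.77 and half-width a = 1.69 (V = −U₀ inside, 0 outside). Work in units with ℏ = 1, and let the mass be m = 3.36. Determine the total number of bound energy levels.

N = 9

The dimensionless depth is z₀ = a√(2mU₀)/ℏ = 1.69 × √(58.93) = 12.97.
A new bound state (alternating even/odd) appears each time z₀ passes a multiple of π/2, so N = ⌊2z₀/π⌋ + 1 = ⌊8.259⌋ + 1 = 9.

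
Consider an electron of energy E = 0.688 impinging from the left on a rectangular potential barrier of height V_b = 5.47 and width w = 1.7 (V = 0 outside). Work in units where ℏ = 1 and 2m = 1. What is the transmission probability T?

Since E < V_b the interior solution is evanescent with decay constant κ = √(2m(V_b − E))/ℏ = 2.187.
κw = 3.718, sinh(κw) = 20.57.
The exact tunnelling result is T⁻¹ = 1 + V_b² sinh²(κw) / [4E(V_b − E)] = 962.9, so T = 0.00104.

T = 0.00104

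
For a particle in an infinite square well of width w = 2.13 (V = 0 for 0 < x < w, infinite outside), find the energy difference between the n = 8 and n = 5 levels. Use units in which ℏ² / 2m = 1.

ΔE = 84.8

E_n = n²π²ℏ²/(2mw²), so ΔE = (8² − 5²) π²ℏ²/(2mw²).
ΔE = 39 × π² / (2 × 0.5 × 2.13²) = 84.84.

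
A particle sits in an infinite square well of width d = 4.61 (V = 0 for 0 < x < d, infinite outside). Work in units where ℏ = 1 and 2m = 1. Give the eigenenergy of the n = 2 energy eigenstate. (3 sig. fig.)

E = 1.86

Requiring ψ(0) = ψ(d) = 0 quantises k = nπ/d, hence E_n = ℏ²k²/2m = n²π²ℏ²/(2md²).
E_2 = 2² × π² / (2 × 0.5 × 4.61²) = 1.858.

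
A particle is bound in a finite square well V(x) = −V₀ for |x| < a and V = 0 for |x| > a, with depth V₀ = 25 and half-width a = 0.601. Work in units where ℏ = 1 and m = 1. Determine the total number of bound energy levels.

N = 3

Define the well-strength parameter z₀ = (a/ℏ)√(2mV₀) = 0.601 × √(2·1·25) = 4.250.
A new bound state (alternating even/odd) appears each time z₀ passes a multiple of π/2, so N = ⌊2z₀/π⌋ + 1 = ⌊2.705⌋ + 1 = 3.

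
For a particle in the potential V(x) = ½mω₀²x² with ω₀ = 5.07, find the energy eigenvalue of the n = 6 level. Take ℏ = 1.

Using E_n = (n + ½)ℏω₀: E_6 = 6.5 × 5.07 = 32.96.

E = 33.0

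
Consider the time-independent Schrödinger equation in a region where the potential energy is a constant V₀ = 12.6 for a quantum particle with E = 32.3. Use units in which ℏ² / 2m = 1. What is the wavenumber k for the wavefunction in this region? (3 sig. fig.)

With E > V₀ the solution is oscillatory, ψ ∝ e^{±ikx} with k = √(2m(E − V₀))/ℏ.
k = √(2 × 0.5 × 19.7) = 4.438.

k = 4.44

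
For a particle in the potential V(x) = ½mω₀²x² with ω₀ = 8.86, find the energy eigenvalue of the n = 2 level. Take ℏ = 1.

The oscillator eigenvalues are E_n = ℏω₀(n + ½), so E_2 = 8.86 × 2.5 = 22.15.

E = 22.2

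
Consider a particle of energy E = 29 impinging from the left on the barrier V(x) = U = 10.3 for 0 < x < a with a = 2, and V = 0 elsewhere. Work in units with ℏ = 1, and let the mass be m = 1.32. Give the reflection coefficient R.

R = 0.0463

Above the barrier the interior wavenumber is k₂ = √(2m(E − U))/ℏ = 7.026, giving phase k₂a = 14.05.
T = [1 + U² sin²(k₂a) / (4E(E − U))]⁻¹ = 1/1.049 = 0.954.
R = 1 − T = 0.0463.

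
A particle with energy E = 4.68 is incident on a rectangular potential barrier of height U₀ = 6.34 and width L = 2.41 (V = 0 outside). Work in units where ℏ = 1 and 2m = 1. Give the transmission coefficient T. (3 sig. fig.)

E < U₀: inside the barrier ψ ∝ e^{±κx} with κ = √(2m(U₀ − E))/ℏ = 1.288.
κL = 3.105, sinh(κL) = 11.13.
The exact tunnelling result is T⁻¹ = 1 + U₀² sinh²(κL) / [4E(U₀ − E)] = 161.3, so T = 0.00620.

T = 0.00620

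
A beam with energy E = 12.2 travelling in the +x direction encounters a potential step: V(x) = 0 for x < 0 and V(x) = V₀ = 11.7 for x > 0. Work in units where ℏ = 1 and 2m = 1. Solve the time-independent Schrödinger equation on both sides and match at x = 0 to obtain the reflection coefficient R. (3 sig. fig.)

On each side the TISE gives plane waves with k = √(2m(E − V))/ℏ: k₁ = √(2·½·12.2) = 3.493, k₂ = √(2·½·0.5) = 0.7071.
Matching ψ and ψ′ at x = 0 gives r = (k₁ − k₂)/(k₁ + k₂), so R = r² = 0.4399 and T = 1 − R = 0.5601.

R = 0.440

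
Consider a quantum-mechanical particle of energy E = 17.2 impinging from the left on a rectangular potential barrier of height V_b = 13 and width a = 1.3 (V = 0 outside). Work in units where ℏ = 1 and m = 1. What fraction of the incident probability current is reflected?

E > V_b: inside the barrier k₂ = √(2m(E − V_b))/ℏ = 2.898, k₂a = 3.768.
T = [1 + V_b² sin²(k₂a) / (4E(E − V_b))]⁻¹ = 1/1.201 = 0.833.
R = 1 − T = 0.167.

R = 0.167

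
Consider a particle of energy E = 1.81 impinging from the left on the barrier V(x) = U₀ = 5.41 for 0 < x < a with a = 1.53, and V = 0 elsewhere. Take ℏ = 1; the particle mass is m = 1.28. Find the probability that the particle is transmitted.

T = 0.000329

Since E < U₀ the interior solution is evanescent with decay constant κ = √(2m(U₀ − E))/ℏ = 3.036.
κa = 4.645, sinh(κa) = 52.01.
The exact tunnelling result is T⁻¹ = 1 + U₀² sinh²(κa) / [4E(U₀ − E)] = 3039, so T = 0.000329.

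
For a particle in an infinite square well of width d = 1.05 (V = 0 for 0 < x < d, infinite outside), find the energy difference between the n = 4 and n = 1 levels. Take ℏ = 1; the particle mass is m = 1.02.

E_n = n²π²ℏ²/(2md²), so ΔE = (4² − 1²) π²ℏ²/(2md²).
ΔE = 15 × π² / (2 × 1.02 × 1.05²) = 65.82.

ΔE = 65.8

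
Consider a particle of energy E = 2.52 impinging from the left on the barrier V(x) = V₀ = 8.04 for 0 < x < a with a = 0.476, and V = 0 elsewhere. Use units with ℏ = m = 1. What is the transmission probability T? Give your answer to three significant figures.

Since E < V₀ the interior solution is evanescent with decay constant κ = √(2m(V₀ − E))/ℏ = 3.323.
κa = 1.582, sinh(κa) = 2.328.
The exact tunnelling result is T⁻¹ = 1 + V₀² sinh²(κa) / [4E(V₀ − E)] = 7.299, so T = 0.137.

T = 0.137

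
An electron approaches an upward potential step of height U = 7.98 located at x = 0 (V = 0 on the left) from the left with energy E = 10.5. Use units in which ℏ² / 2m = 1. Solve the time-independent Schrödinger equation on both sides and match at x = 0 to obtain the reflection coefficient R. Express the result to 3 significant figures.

R = 0.117

The wavenumbers are k₁ = √(2mE)/ℏ = 3.240 on the left and k₂ = √(2m(E − U))/ℏ = 1.587 on the right.
Continuity of ψ and ψ′ at the step yields the reflection amplitude r = (k₁ − k₂)/(k₁ + k₂) = 0.3424; thus R = |r|² = 0.1172, T = 0.8828.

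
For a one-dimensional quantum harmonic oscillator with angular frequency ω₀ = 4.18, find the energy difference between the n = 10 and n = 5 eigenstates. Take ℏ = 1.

ΔE = 20.9

E_n = ℏω₀(n + ½), so ΔE = (10 − 5) ℏω₀ = 5 × 4.18 = 20.90.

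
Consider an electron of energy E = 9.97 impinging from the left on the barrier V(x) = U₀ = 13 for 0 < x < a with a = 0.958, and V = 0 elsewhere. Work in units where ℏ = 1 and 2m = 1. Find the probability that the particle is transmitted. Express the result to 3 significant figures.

T = 0.0987

E < U₀: inside the barrier ψ ∝ e^{±κx} with κ = √(2m(U₀ − E))/ℏ = 1.741.
κa = 1.668, sinh(κa) = 2.555.
The exact tunnelling result is T⁻¹ = 1 + U₀² sinh²(κa) / [4E(U₀ − E)] = 10.13, so T = 0.0987.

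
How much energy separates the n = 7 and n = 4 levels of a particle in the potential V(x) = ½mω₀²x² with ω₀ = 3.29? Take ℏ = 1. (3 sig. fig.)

E_n = ℏω₀(n + ½), so ΔE = (7 − 4) ℏω₀ = 3 × 3.29 = 9.870.

ΔE = 9.87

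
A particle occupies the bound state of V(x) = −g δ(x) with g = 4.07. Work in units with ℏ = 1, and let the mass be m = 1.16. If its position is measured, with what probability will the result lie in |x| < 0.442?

The normalised bound state is ψ = √κ e^{−κ|x|} with κ = mg/ℏ² = 4.721.
P(|x| < d) = ∫_{−d}^{d} κ e^{−2κ|x|} dx = 1 − e^{−2κd} = 1 − e^{−4.174} = 0.9846.

P = 0.985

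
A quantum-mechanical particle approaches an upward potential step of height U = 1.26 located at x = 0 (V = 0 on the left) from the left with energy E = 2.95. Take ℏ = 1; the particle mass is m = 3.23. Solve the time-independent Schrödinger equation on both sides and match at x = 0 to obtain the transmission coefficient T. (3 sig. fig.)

T = 0.981

The wavenumbers are k₁ = √(2mE)/ℏ = 4.365 on the left and k₂ = √(2m(E − U))/ℏ = 3.304 on the right.
Matching ψ and ψ′ at x = 0 gives r = (k₁ − k₂)/(k₁ + k₂), so R = r² = 0.01915 and T = 1 − R = 0.9809.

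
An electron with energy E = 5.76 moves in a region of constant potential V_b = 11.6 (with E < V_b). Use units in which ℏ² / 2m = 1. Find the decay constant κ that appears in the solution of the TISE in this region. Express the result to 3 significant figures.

κ = 2.42

Since E < V_b the TISE in this region is ψ'' = κ²ψ with κ = √(2m(V_b − E))/ℏ.
κ = √(2 × 0.5 × 5.84) = 2.417.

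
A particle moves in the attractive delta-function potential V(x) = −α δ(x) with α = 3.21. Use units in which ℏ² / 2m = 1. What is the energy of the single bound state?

E = -2.58

For x ≠ 0 the bound state is ψ ∝ e^{−κ|x|}; integrating the TISE across the delta gives the cusp condition 2κ = 2mα/ℏ², so κ = 1.605.
Then E = −ℏ²κ²/(2m) = −mα²/(2ℏ²) = -2.576.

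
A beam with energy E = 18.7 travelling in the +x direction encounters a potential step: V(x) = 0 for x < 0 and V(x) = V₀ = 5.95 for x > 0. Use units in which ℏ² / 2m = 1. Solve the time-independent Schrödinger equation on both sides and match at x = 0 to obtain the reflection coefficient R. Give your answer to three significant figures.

R = 0.00911

The wavenumbers are k₁ = √(2mE)/ℏ = 4.324 on the left and k₂ = √(2m(E − V₀))/ℏ = 3.571 on the right.
Matching ψ and ψ′ at x = 0 gives r = (k₁ − k₂)/(k₁ + k₂), so R = r² = 0.009112 and T = 1 − R = 0.9909.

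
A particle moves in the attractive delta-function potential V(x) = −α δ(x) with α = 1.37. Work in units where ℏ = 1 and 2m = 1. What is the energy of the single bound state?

E = -0.469

The bound state is ψ(x) = √κ e^{−κ|x|}. The derivative jump ψ'(0⁺) − ψ'(0⁻) = −(2mα/ℏ²)ψ(0) fixes κ = mα/ℏ² = 0.6850.
Then E = −ℏ²κ²/(2m) = −mα²/(2ℏ²) = -0.4692.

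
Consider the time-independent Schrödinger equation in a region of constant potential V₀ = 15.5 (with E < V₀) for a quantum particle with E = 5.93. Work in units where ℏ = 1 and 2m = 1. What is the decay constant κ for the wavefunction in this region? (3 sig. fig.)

κ = 3.09

Since E < V₀ the TISE in this region is ψ'' = κ²ψ with κ = √(2m(V₀ − E))/ℏ.
κ = √(2 × 0.5 × 9.57) = 3.094.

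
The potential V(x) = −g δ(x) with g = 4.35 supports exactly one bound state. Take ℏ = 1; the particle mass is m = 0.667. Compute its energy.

The bound state is ψ(x) = √κ e^{−κ|x|}. The derivative jump ψ'(0⁺) − ψ'(0⁻) = −(2mg/ℏ²)ψ(0) fixes κ = mg/ℏ² = 2.901.
Then E = −ℏ²κ²/(2m) = −mg²/(2ℏ²) = -6.311.

E = -6.31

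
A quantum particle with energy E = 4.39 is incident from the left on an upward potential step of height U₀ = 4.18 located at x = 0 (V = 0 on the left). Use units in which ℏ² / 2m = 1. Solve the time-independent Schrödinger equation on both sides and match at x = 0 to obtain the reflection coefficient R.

The wavenumbers are k₁ = √(2mE)/ℏ = 2.095 on the left and k₂ = √(2m(E − U₀))/ℏ = 0.4583 on the right.
Matching ψ and ψ′ at x = 0 gives r = (k₁ − k₂)/(k₁ + k₂), so R = r² = 0.4110 and T = 1 − R = 0.5890.

R = 0.411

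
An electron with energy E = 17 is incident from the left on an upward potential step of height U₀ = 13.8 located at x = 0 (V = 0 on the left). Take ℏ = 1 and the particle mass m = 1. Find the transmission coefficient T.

The wavenumbers are k₁ = √(2mE)/ℏ = 5.831 on the left and k₂ = √(2m(E − U₀))/ℏ = 2.530 on the right.
Continuity of ψ and ψ′ at the step yields the reflection amplitude r = (k₁ − k₂)/(k₁ + k₂) = 0.3948; thus R = |r|² = 0.1559, T = 0.8441.

T = 0.844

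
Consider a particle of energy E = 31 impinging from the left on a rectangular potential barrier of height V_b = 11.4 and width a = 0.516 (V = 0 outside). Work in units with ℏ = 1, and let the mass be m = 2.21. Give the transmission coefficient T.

T = 0.950

Above the barrier the interior wavenumber is k₂ = √(2m(E − V_b))/ℏ = 9.308, giving phase k₂a = 4.803.
T = [1 + V_b² sin²(k₂a) / (4E(E − V_b))]⁻¹ = 1/1.053 = 0.950.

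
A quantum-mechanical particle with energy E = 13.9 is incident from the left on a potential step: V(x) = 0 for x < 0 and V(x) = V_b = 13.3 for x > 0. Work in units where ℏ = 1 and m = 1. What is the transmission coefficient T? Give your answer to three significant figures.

T = 0.570

The wavenumbers are k₁ = √(2mE)/ℏ = 5.273 on the left and k₂ = √(2m(E − V_b))/ℏ = 1.095 on the right.
Matching ψ and ψ′ at x = 0 gives r = (k₁ − k₂)/(k₁ + k₂), so R = r² = 0.4303 and T = 1 − R = 0.5697.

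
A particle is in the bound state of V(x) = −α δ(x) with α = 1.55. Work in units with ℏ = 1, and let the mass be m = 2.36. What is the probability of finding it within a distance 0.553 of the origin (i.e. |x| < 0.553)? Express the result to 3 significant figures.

The normalised bound state is ψ = √κ e^{−κ|x|} with κ = mα/ℏ² = 3.658.
P(|x| < d) = ∫_{−d}^{d} κ e^{−2κ|x|} dx = 1 − e^{−2κd} = 1 − e^{−4.046} = 0.9825.

P = 0.983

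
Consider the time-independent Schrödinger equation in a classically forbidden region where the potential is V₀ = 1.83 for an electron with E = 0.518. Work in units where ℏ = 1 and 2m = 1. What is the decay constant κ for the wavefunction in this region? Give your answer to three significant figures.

Since E < V₀ the TISE in this region is ψ'' = κ²ψ with κ = √(2m(V₀ − E))/ℏ.
κ = √(2 × 0.5 × 1.312) = 1.145.

κ = 1.15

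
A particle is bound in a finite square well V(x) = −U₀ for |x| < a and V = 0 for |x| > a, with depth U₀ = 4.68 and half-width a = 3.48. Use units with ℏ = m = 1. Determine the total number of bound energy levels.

N = 7

Define the well-strength parameter z₀ = (a/ℏ)√(2mU₀) = 3.48 × √(2·1·4.68) = 10.65.
The even/odd transcendental equations gain one root per π/2 in z₀, giving N = 1 + ⌊2z₀/π⌋ = 1 + ⌊6.778⌋ = 7.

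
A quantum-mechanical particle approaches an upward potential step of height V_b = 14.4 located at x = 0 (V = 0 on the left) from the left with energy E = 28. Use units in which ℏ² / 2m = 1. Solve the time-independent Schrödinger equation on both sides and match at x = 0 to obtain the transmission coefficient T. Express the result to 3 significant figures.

T = 0.968

On each side the TISE gives plane waves with k = √(2m(E − V))/ℏ: k₁ = √(2·½·28) = 5.292, k₂ = √(2·½·13.6) = 3.688.
Continuity of ψ and ψ′ at the step yields the reflection amplitude r = (k₁ − k₂)/(k₁ + k₂) = 0.1786; thus R = |r|² = 0.03190, T = 0.9681.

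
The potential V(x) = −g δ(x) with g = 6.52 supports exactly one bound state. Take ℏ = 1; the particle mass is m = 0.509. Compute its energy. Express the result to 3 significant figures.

For x ≠ 0 the bound state is ψ ∝ e^{−κ|x|}; integrating the TISE across the delta gives the cusp condition 2κ = 2mg/ℏ², so κ = 3.319.
Then E = −ℏ²κ²/(2m) = −mg²/(2ℏ²) = -10.82.

E = -10.8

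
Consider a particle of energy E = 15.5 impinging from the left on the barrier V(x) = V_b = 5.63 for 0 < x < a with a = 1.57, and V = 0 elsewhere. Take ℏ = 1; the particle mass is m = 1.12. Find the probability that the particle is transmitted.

T = 0.961

Above the barrier the interior wavenumber is k₂ = √(2m(E − V_b))/ℏ = 4.702, giving phase k₂a = 7.382.
Matching at both interfaces gives T⁻¹ = 1 + V_b² sin²(k₂a) / [4E(E − V_b)] = 1.041, hence T = 0.961.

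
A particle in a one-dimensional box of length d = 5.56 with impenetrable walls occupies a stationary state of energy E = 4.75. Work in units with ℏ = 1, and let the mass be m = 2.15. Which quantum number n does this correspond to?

n = 8

For an infinite well E_n = n²π²ℏ²/(2md²), so n = (d/πℏ)√(2mE).
n = (5.56/π) × √(2 × 2.15 × 4.75) = 7.998 → n = 8.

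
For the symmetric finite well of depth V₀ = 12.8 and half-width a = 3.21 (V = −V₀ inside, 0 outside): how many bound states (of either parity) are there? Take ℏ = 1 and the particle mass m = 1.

N = 11

The dimensionless depth is z₀ = a√(2mV₀)/ℏ = 3.21 × √(25.60) = 16.24.
A new bound state (alternating even/odd) appears each time z₀ passes a multiple of π/2, so N = ⌊2z₀/π⌋ + 1 = ⌊10.34⌋ + 1 = 11.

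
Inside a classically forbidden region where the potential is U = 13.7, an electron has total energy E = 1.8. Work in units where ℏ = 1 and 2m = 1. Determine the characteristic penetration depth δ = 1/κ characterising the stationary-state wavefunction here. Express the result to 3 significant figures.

δ = 0.290

Since E < U the TISE in this region is ψ'' = κ²ψ with κ = √(2m(U − E))/ℏ.
κ = √(2 × 0.5 × 11.9) = 3.450. The penetration depth is δ = 1/κ = 0.290.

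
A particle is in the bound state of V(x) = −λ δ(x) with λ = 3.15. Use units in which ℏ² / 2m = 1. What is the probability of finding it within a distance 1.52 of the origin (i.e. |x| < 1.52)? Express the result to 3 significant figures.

P = 0.992

The normalised bound state is ψ = √κ e^{−κ|x|} with κ = mλ/ℏ² = 1.575.
P(|x| < d) = ∫_{−d}^{d} κ e^{−2κ|x|} dx = 1 − e^{−2κd} = 1 − e^{−4.788} = 0.9917.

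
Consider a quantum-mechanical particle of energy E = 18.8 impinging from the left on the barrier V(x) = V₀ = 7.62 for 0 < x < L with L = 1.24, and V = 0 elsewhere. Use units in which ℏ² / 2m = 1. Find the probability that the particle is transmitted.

Above the barrier the interior wavenumber is k₂ = √(2m(E − V₀))/ℏ = 3.344, giving phase k₂L = 4.146.
T = [1 + V₀² sin²(k₂L) / (4E(E − V₀))]⁻¹ = 1/1.049 = 0.953.

T = 0.953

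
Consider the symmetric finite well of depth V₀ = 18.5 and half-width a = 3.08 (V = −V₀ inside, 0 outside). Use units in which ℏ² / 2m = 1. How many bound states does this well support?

The dimensionless depth is z₀ = a√(2mV₀)/ℏ = 3.08 × √(18.50) = 13.25.
The even/odd transcendental equations gain one root per π/2 in z₀, giving N = 1 + ⌊2z₀/π⌋ = 1 + ⌊8.434⌋ = 9.

N = 9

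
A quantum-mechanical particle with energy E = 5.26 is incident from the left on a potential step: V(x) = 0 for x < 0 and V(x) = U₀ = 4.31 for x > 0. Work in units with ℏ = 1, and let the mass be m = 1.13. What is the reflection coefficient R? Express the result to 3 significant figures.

R = 0.163

The wavenumbers are k₁ = √(2mE)/ℏ = 3.448 on the left and k₂ = √(2m(E − U₀))/ℏ = 1.465 on the right.
Continuity of ψ and ψ′ at the step yields the reflection amplitude r = (k₁ − k₂)/(k₁ + k₂) = 0.4035; thus R = |r|² = 0.1628, T = 0.8372.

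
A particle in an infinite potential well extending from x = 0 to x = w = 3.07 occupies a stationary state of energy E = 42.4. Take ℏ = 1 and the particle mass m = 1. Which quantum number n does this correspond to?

n = 9

For an infinite well E_n = n²π²ℏ²/(2mw²), so n = (w/πℏ)√(2mE).
n = (3.07/π) × √(2 × 1 × 42.4) = 8.999 → n = 9.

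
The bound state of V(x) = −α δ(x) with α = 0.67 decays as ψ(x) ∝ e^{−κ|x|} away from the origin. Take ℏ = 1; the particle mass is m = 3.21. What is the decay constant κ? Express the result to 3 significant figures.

κ = 2.15

Integrate −(ℏ²/2m)ψ'' − αδ(x)ψ = Eψ from −ε to +ε: the ψ'' term gives ψ'(0⁺) − ψ'(0⁻) and the δ term gives −(2mα/ℏ²)ψ(0).
With ψ ∝ e^{−κ|x|} this yields −2κ = −2mα/ℏ², so κ = mα/ℏ² = 2.151.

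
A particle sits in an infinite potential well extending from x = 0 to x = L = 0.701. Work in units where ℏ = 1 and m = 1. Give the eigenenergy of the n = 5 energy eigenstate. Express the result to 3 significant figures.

Requiring ψ(0) = ψ(L) = 0 quantises k = nπ/L, hence E_n = ℏ²k²/2m = n²π²ℏ²/(2mL²).
E_5 = 5² × π² / (2 × 1 × 0.701²) = 251.1.

E = 251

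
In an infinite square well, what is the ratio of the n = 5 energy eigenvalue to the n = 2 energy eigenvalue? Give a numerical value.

6.25

Since E_n ∝ n², the ratio is (5/2)² = 6.25.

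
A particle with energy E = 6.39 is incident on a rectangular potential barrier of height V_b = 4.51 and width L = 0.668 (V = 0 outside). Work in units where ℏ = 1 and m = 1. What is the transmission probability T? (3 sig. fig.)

T = 0.718

Above the barrier the interior wavenumber is k₂ = √(2m(E − V_b))/ℏ = 1.939, giving phase k₂L = 1.295.
T = [1 + V_b² sin²(k₂L) / (4E(E − V_b))]⁻¹ = 1/1.392 = 0.718.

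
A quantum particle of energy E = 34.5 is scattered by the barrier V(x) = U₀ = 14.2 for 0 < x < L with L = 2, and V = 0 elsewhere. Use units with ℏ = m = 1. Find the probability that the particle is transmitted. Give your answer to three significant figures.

T = 0.998

Above the barrier the interior wavenumber is k₂ = √(2m(E − U₀))/ℏ = 6.372, giving phase k₂L = 12.74.
Matching at both interfaces gives T⁻¹ = 1 + U₀² sin²(k₂L) / [4E(E − U₀)] = 1.002, hence T = 0.998.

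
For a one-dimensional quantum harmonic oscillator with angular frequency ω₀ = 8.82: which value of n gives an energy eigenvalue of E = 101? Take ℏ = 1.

n = 11

Invert E_n = (n + ½)ℏω₀: n = E/ℏω₀ − ½ = 10.951, so n = 11.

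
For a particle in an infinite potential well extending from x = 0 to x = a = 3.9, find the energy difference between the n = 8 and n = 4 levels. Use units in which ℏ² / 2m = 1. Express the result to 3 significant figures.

ΔE = 31.1

E_n = n²π²ℏ²/(2ma²), so ΔE = (8² − 4²) π²ℏ²/(2ma²).
ΔE = 48 × π² / (2 × 0.5 × 3.9²) = 31.15.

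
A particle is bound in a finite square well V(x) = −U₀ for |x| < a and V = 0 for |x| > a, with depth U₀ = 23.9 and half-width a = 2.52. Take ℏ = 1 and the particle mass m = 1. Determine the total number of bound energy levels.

N = 12

The dimensionless depth is z₀ = a√(2mU₀)/ℏ = 2.52 × √(47.80) = 17.42.
A new bound state (alternating even/odd) appears each time z₀ passes a multiple of π/2, so N = ⌊2z₀/π⌋ + 1 = ⌊11.09⌋ + 1 = 12.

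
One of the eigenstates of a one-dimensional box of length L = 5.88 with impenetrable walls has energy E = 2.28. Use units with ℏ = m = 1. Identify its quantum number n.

n = 4

For an infinite well E_n = n²π²ℏ²/(2mL²), so n = (L/πℏ)√(2mE).
n = (5.88/π) × √(2 × 1 × 2.28) = 3.997 → n = 4.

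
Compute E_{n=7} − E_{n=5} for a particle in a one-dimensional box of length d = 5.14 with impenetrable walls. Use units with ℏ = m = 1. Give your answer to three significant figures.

ΔE = 4.48

E_n = n²π²ℏ²/(2md²), so ΔE = (7² − 5²) π²ℏ²/(2md²).
ΔE = 24 × π² / (2 × 1 × 5.14²) = 4.483.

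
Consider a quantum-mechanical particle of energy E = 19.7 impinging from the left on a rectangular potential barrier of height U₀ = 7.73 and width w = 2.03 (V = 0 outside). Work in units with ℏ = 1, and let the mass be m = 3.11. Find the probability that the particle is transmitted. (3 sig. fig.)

T = 0.944

E > U₀: inside the barrier k₂ = √(2m(E − U₀))/ℏ = 8.629, k₂w = 17.52.
T = [1 + U₀² sin²(k₂w) / (4E(E − U₀))]⁻¹ = 1/1.060 = 0.944.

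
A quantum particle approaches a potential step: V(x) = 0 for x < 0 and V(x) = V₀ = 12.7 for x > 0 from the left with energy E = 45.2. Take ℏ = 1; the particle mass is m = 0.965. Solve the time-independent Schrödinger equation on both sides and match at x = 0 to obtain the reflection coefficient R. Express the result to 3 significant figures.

R = 0.00677

On each side the TISE gives plane waves with k = √(2m(E − V))/ℏ: k₁ = √(2·0.965·45.2) = 9.340, k₂ = √(2·0.965·32.5) = 7.920.
Matching ψ and ψ′ at x = 0 gives r = (k₁ − k₂)/(k₁ + k₂), so R = r² = 0.006770 and T = 1 − R = 0.9932.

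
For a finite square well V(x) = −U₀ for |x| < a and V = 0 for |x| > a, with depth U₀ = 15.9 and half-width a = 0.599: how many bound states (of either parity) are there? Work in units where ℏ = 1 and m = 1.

Define the well-strength parameter z₀ = (a/ℏ)√(2mU₀) = 0.599 × √(2·1·15.9) = 3.378.
A new bound state (alternating even/odd) appears each time z₀ passes a multiple of π/2, so N = ⌊2z₀/π⌋ + 1 = ⌊2.150⌋ + 1 = 3.

N = 3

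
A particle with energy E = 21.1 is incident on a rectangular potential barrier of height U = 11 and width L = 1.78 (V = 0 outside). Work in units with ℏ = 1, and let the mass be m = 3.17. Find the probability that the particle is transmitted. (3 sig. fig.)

Above the barrier the interior wavenumber is k₂ = √(2m(E − U))/ℏ = 8.002, giving phase k₂L = 14.24.
T = [1 + U² sin²(k₂L) / (4E(E − U))]⁻¹ = 1/1.140 = 0.877.

T = 0.877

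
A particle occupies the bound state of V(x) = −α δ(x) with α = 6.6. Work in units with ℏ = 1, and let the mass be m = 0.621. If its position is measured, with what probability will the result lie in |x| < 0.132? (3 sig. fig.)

P = 0.661

The normalised bound state is ψ = √κ e^{−κ|x|} with κ = mα/ℏ² = 4.099.
P(|x| < d) = ∫_{−d}^{d} κ e^{−2κ|x|} dx = 1 − e^{−2κd} = 1 − e^{−1.082} = 0.6611.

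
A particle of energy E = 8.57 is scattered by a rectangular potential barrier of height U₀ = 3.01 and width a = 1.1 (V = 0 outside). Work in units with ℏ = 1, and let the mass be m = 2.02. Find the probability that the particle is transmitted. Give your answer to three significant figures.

T = 0.965

Above the barrier the interior wavenumber is k₂ = √(2m(E − U₀))/ℏ = 4.739, giving phase k₂a = 5.213.
T = [1 + U₀² sin²(k₂a) / (4E(E − U₀))]⁻¹ = 1/1.037 = 0.965.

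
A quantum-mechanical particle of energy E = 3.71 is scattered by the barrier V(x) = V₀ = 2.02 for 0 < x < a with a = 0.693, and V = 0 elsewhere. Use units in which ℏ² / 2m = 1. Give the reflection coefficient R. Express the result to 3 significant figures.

R = 0.0909

Above the barrier the interior wavenumber is k₂ = √(2m(E − V₀))/ℏ = 1.300, giving phase k₂a = 0.9009.
Matching at both interfaces gives T⁻¹ = 1 + V₀² sin²(k₂a) / [4E(E − V₀)] = 1.100, hence T = 0.909.
R = 1 − T = 0.0909.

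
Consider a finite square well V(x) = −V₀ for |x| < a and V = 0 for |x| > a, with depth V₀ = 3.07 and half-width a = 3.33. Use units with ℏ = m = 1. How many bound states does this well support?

The dimensionless depth is z₀ = a√(2mV₀)/ℏ = 3.33 × √(6.140) = 8.251.
The even/odd transcendental equations gain one root per π/2 in z₀, giving N = 1 + ⌊2z₀/π⌋ = 1 + ⌊5.253⌋ = 6.

N = 6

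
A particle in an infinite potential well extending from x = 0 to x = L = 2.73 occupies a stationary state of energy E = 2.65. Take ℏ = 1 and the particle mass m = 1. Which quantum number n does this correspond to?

n = 2

From E_n = n²π²ℏ²/(2mL²) invert to n = √(2mL²E)/(πℏ).
n = (2.73/π) × √(2 × 1 × 2.65) = 2.001 → n = 2.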